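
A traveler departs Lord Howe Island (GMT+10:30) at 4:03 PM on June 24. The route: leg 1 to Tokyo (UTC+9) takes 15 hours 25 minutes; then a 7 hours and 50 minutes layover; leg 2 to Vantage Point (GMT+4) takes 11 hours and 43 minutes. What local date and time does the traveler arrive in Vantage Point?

8:31 PM on Jun 25

Convert departure to UTC: 4:03 PM − 10:30 = 5:33 AM UTC on Jun 24.
Add 15 hours and 25 minutes leg 1 → 8:58 PM UTC.
Add 7 hours 50 minutes layover in Tokyo → 4:48 AM UTC (Jun 25).
Add 11 hours 43 minutes leg 2 → 4:31 PM UTC.
Vantage Point is UTC+4:00, so local arrival = 4:31 PM + 4:00 = 8:31 PM on Jun 25.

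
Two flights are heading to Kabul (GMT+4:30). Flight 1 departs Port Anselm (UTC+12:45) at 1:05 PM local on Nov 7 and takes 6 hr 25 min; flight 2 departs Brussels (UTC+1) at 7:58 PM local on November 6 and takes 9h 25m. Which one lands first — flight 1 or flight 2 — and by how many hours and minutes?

the second, by 2 hours 22 minutes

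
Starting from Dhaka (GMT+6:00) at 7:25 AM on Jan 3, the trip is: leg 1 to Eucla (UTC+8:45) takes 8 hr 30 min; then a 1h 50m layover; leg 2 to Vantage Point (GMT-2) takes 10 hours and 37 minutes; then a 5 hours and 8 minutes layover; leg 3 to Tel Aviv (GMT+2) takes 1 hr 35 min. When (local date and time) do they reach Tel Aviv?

7:05 AM on Jan 4

Convert departure to UTC: 7:25 AM − 6:00 = 1:25 AM UTC on Jan 3.
Add 8 hours and 30 minutes leg 1 → 9:55 AM UTC.
Add 1 hour and 50 minutes layover in Eucla → 11:45 AM UTC.
Add 10 hours 37 minutes leg 2 → 10:22 PM UTC.
Add 5 hours and 8 minutes layover in Vantage Point → 3:30 AM UTC (Jan 4).
Add 1 hour and 35 minutes leg 3 → 5:05 AM UTC.
Tel Aviv is UTC+2:00, so local arrival = 5:05 AM + 2:00 = 7:05 AM on Jan 4.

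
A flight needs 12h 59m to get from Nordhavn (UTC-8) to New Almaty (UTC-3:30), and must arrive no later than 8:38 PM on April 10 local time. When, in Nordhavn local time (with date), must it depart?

3:09 AM on April 10

Target arrival in UTC: 8:38 PM + 3:30 = 12:08 AM on Apr 11.
Subtract 12 hours and 59 minutes → departure 11:09 AM UTC on Apr 10.
Nordhavn is UTC−8:00: 11:09 AM − 8:00 = 3:09 AM on Apr 10.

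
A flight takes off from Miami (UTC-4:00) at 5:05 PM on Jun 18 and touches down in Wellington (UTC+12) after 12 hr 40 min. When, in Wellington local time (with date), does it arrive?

9:45 PM on June 19

Convert departure to UTC: 5:05 PM + 4:00 = 9:05 PM UTC on Jun 18.
Add 12 hours and 40 minutes travel time → 9:45 AM UTC (Jun 19).
Wellington is UTC+12:00, so local arrival = 9:45 AM + 12:00 = 9:45 PM on Jun 19.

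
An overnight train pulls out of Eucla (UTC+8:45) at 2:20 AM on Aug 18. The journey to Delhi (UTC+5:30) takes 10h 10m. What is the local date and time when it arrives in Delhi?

9:15 AM on Aug 18

Convert departure to UTC: 2:20 AM − 8:45 = 5:35 PM UTC on Aug 17.
Add 10 hours and 10 minutes travel time → 3:45 AM UTC (Aug 18).
Delhi is UTC+5:30, so local arrival = 3:45 AM + 5:30 = 9:15 AM on Aug 18.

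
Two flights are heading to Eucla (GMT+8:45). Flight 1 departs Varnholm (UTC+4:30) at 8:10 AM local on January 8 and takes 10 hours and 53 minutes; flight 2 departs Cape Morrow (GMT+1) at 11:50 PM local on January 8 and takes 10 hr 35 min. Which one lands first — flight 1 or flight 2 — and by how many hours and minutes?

the first, by 18 hours 52 minutes

Flight 1 in UTC: 8:10 AM − 4:30 = 3:40 AM on Jan 8.
+10 hours and 53 minutes → arrive 2:33 PM UTC on Jan 8.
Flight 2 in UTC: 11:50 PM − 1:00 = 10:50 PM on Jan 8.
+10 hours 35 minutes → arrive 9:25 AM UTC on Jan 9.
Flight 1 lands earlier by 18 hours 52 minutes.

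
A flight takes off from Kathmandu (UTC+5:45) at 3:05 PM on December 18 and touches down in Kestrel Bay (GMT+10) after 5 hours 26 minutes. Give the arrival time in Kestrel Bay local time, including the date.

Convert departure to UTC: 3:05 PM − 5:45 = 9:20 AM UTC on Dec 18.
Add 5 hours 26 minutes travel time → 2:46 PM UTC.
Kestrel Bay is UTC+10:00, so local arrival = 2:46 PM + 10:00 = 12:46 AM on Dec 19.

12:46 AM on December 19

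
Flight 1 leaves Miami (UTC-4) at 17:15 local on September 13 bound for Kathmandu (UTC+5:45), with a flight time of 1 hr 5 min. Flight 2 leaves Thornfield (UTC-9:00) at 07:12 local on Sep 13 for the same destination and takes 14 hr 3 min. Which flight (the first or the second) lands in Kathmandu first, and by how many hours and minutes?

Flight 1 in UTC: 17:15 + 4:00 = 21:15 on Sep 13.
+1 hour and 5 minutes → arrive 22:20 UTC on Sep 13.
Flight 2 in UTC: 07:12 + 9:00 = 16:12 on Sep 13.
+14 hours and 3 minutes → arrive 06:15 UTC on Sep 14.
Flight 1 lands earlier by 7 hours 55 minutes.

the first, by 7 hours 55 minutes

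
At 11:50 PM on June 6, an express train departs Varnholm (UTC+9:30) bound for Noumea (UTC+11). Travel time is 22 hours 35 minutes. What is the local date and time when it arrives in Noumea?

11:55 PM on Jun 7

Convert departure to UTC: 11:50 PM − 9:30 = 2:20 PM UTC on Jun 6.
Add 22 hours 35 minutes travel time → 12:55 PM UTC (Jun 7).
Noumea is UTC+11:00, so local arrival = 12:55 PM + 11:00 = 11:55 PM on Jun 7.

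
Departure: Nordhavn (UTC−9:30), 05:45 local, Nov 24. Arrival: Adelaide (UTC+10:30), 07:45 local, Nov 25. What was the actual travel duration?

Adelaide is 20:00 ahead of Nordhavn.
Clock-face elapsed time (ignoring zones) is 26 hours.
Actual elapsed = 26 hours − 20:00 = 6 hours.

6 hours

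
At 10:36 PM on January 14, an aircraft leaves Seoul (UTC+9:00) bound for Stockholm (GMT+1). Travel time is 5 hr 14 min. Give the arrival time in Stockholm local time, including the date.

7:50 PM on Jan 14

Convert departure to UTC: 10:36 PM − 9:00 = 1:36 PM UTC on Jan 14.
Add 5 hours 14 minutes travel time → 6:50 PM UTC.
Stockholm is UTC+1:00, so local arrival = 6:50 PM + 1:00 = 7:50 PM on Jan 14.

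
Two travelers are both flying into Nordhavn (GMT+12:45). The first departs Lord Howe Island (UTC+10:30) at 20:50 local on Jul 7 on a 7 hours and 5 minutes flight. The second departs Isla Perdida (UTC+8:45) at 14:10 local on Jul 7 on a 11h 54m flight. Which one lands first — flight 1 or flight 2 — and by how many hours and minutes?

the second, by 6 minutes

Flight 1 in UTC: 20:50 − 10:30 = 10:20 on Jul 7.
+7 hours and 5 minutes → arrive 17:25 UTC on Jul 7.
Flight 2 in UTC: 14:10 − 8:45 = 05:25 on Jul 7.
+11 hours and 54 minutes → arrive 17:19 UTC on Jul 7.
Flight 2 lands earlier by 6 minutes.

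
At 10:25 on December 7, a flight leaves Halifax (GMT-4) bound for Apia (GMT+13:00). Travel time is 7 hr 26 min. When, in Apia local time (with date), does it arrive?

10:51 on December 8

Convert departure to UTC: 10:25 + 4:00 = 14:25 UTC on Dec 7.
Add 7 hours 26 minutes travel time → 21:51 UTC.
Apia is UTC+13:00, so local arrival = 21:51 + 13:00 = 10:51 on Dec 8.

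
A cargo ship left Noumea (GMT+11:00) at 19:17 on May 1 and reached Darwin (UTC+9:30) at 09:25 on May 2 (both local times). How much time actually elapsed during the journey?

15 hours 38 minutes

Departure in UTC: 19:17 − 11:00 = 08:17 on May 1.
Arrival in UTC: 09:25 − 9:30 = 23:55 on May 1.
Elapsed = 23:55 − 08:17 = 15 hours 38 minutes.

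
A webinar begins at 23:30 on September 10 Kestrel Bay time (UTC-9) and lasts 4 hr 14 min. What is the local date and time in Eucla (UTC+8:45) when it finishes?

21:29 on September 11

Eucla is 17:45 ahead of Kestrel Bay.
After 4 hours 14 minutes it is 03:44 (Sep 11) in Kestrel Bay.
Shift by the zone difference: 03:44 + 17:45 = 21:29 on Sep 11 in Eucla.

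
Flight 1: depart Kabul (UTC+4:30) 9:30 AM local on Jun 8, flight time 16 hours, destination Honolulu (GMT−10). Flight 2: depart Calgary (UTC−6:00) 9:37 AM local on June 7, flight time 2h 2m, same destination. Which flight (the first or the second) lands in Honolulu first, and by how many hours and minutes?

Flight 1 in UTC: 9:30 AM − 4:30 = 5:00 AM on Jun 8.
+16 hours → arrive 9:00 PM UTC on Jun 8.
Flight 2 in UTC: 9:37 AM + 6:00 = 3:37 PM on Jun 7.
+2 hours 2 minutes → arrive 5:39 PM UTC on Jun 7.
Flight 2 lands earlier by 27 hours 21 minutes.

the second, by 27 hours 21 minutes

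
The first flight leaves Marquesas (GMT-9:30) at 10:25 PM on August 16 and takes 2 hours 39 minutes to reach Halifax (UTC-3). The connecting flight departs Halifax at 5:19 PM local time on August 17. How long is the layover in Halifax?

Convert departure to UTC: 10:25 PM + 9:30 = 7:55 AM UTC on Aug 17.
Add 2 hours and 39 minutes flight time → 10:34 AM UTC.
Halifax is UTC−3:00, so local arrival = 10:34 AM − 3:00 = 7:34 AM on Aug 17.
Layover = 5:19 PM − 7:34 AM = 9 hours 45 minutes.

9 hours 45 minutes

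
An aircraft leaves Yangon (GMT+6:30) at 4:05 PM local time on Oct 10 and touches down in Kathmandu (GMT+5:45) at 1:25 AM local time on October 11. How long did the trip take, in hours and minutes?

10 hours 5 minutes

Departure in UTC: 4:05 PM − 6:30 = 9:35 AM on Oct 10.
Arrival in UTC: 1:25 AM − 5:45 = 7:40 PM on Oct 10.
Elapsed = 7:40 PM − 9:35 AM = 10 hours 5 minutes.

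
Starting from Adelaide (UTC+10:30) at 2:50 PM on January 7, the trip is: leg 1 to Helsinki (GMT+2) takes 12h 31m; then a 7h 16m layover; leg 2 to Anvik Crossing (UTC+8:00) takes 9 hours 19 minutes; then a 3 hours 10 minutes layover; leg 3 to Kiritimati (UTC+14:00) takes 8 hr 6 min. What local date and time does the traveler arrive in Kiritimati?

10:42 AM on January 9

Convert departure to UTC: 2:50 PM − 10:30 = 4:20 AM UTC on Jan 7.
Add 12 hours 31 minutes leg 1 → 4:51 PM UTC.
Add 7 hours 16 minutes layover in Helsinki → 12:07 AM UTC (Jan 8).
Add 9 hours 19 minutes leg 2 → 9:26 AM UTC.
Add 3 hours 10 minutes layover in Anvik Crossing → 12:36 PM UTC.
Add 8 hours and 6 minutes leg 3 → 8:42 PM UTC.
Kiritimati is UTC+14:00, so local arrival = 8:42 PM + 14:00 = 10:42 AM on Jan 9.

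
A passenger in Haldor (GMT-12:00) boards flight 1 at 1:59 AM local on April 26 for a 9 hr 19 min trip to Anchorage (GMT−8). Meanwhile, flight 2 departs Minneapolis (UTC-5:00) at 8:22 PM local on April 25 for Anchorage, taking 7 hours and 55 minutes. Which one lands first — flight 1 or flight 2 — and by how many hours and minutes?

the second, by 14 hours 1 minute

Flight 1 in UTC: 1:59 AM + 12:00 = 1:59 PM on Apr 26.
+9 hours 19 minutes → arrive 11:18 PM UTC on Apr 26.
Flight 2 in UTC: 8:22 PM + 5:00 = 1:22 AM on Apr 26.
+7 hours and 55 minutes → arrive 9:17 AM UTC on Apr 26.
Flight 2 lands earlier by 14 hours 1 minute.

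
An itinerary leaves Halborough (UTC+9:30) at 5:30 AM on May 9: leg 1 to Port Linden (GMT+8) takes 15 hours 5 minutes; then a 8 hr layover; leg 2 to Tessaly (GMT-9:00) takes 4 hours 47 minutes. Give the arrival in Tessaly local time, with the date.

Convert departure to UTC: 5:30 AM − 9:30 = 8:00 PM UTC on May 8.
Add 15 hours and 5 minutes leg 1 → 11:05 AM UTC (May 9).
Add 8 hours layover in Port Linden → 7:05 PM UTC.
Add 4 hours 47 minutes leg 2 → 11:52 PM UTC.
Tessaly is UTC−9:00, so local arrival = 11:52 PM − 9:00 = 2:52 PM on May 9.

2:52 PM on May 9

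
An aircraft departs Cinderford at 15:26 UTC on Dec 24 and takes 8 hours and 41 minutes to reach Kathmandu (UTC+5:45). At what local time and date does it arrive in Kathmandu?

05:52 on December 25

Departure is given in UTC: 15:26 on Dec 24.
Add 8 hours and 41 minutes → 00:07 UTC (Dec 25).
Kathmandu is UTC+5:45: 00:07 + 5:45 = 05:52 on Dec 25.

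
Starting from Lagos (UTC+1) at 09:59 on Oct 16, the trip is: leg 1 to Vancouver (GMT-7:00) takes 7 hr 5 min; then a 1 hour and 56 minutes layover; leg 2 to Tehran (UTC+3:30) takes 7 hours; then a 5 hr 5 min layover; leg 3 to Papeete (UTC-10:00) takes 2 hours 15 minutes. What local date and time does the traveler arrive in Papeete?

Convert departure to UTC: 09:59 − 1:00 = 08:59 UTC on Oct 16.
Add 7 hours 5 minutes leg 1 → 16:04 UTC.
Add 1 hour 56 minutes layover in Vancouver → 18:00 UTC.
Add 7 hours leg 2 → 01:00 UTC (Oct 17).
Add 5 hours and 5 minutes layover in Tehran → 06:05 UTC.
Add 2 hours 15 minutes leg 3 → 08:20 UTC.
Papeete is UTC−10:00, so local arrival = 08:20 − 10:00 = 22:20 on Oct 16.

22:20 on Oct 16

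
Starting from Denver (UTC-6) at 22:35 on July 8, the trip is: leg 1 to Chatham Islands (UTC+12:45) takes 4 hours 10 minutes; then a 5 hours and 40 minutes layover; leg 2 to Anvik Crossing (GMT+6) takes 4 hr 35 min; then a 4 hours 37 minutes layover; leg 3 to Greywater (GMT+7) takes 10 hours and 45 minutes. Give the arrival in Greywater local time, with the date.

Convert departure to UTC: 22:35 + 6:00 = 04:35 UTC on Jul 9.
Add 4 hours and 10 minutes leg 1 → 08:45 UTC.
Add 5 hours 40 minutes layover in Chatham Islands → 14:25 UTC.
Add 4 hours 35 minutes leg 2 → 19:00 UTC.
Add 4 hours 37 minutes layover in Anvik Crossing → 23:37 UTC.
Add 10 hours 45 minutes leg 3 → 10:22 UTC (Jul 10).
Greywater is UTC+7:00, so local arrival = 10:22 + 7:00 = 17:22 on Jul 10.

17:22 on Jul 10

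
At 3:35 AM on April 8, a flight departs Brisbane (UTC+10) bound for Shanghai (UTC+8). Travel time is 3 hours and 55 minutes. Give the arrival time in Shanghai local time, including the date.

Convert departure to UTC: 3:35 AM − 10:00 = 5:35 PM UTC on Apr 7.
Add 3 hours 55 minutes travel time → 9:30 PM UTC.
Shanghai is UTC+8:00, so local arrival = 9:30 PM + 8:00 = 5:30 AM on Apr 8.

5:30 AM on April 8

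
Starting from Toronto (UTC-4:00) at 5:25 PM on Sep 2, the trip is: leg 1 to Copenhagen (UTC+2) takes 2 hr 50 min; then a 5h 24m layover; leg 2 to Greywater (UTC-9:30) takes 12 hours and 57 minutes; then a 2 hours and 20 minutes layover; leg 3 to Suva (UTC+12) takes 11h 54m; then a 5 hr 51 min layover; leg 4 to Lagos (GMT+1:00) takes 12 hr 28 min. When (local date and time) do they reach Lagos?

4:09 AM on September 5

Convert departure to UTC: 5:25 PM + 4:00 = 9:25 PM UTC on Sep 2.
Add 2 hours and 50 minutes leg 1 → 12:15 AM UTC (Sep 3).
Add 5 hours 24 minutes layover in Copenhagen → 5:39 AM UTC.
Add 12 hours and 57 minutes leg 2 → 6:36 PM UTC.
Add 2 hours 20 minutes layover in Greywater → 8:56 PM UTC.
Add 11 hours 54 minutes leg 3 → 8:50 AM UTC (Sep 4).
Add 5 hours 51 minutes layover in Suva → 2:41 PM UTC.
Add 12 hours 28 minutes leg 4 → 3:09 AM UTC (Sep 5).
Lagos is UTC+1:00, so local arrival = 3:09 AM + 1:00 = 4:09 AM on Sep 5.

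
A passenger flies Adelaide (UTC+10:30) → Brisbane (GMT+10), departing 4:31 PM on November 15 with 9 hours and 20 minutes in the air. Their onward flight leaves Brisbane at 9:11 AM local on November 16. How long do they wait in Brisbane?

7 hours 50 minutes

Convert departure to UTC: 4:31 PM − 10:30 = 6:01 AM UTC on Nov 15.
Add 9 hours 20 minutes flight time → 3:21 PM UTC.
Brisbane is UTC+10:00, so local arrival = 3:21 PM + 10:00 = 1:21 AM on Nov 16.
Layover = 9:11 AM − 1:21 AM = 7 hours 50 minutes.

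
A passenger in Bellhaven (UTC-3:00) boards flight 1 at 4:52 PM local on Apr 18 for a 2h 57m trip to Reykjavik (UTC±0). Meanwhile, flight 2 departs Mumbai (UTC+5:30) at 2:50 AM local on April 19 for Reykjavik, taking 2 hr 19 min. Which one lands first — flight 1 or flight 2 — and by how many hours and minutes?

the first, by 50 minutes

Flight 1 in UTC: 4:52 PM + 3:00 = 7:52 PM on Apr 18.
+2 hours and 57 minutes → arrive 10:49 PM UTC on Apr 18.
Flight 2 in UTC: 2:50 AM − 5:30 = 9:20 PM on Apr 18.
+2 hours 19 minutes → arrive 11:39 PM UTC on Apr 18.
Flight 1 lands earlier by 50 minutes.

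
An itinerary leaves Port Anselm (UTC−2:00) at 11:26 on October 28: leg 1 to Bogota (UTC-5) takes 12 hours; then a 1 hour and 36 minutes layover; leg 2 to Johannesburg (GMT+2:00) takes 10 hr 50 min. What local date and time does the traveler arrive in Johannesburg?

15:52 on Oct 29

Convert departure to UTC: 11:26 + 2:00 = 13:26 UTC on Oct 28.
Add 12 hours leg 1 → 01:26 UTC (Oct 29).
Add 1 hour 36 minutes layover in Bogota → 03:02 UTC.
Add 10 hours and 50 minutes leg 2 → 13:52 UTC.
Johannesburg is UTC+2:00, so local arrival = 13:52 + 2:00 = 15:52 on Oct 29.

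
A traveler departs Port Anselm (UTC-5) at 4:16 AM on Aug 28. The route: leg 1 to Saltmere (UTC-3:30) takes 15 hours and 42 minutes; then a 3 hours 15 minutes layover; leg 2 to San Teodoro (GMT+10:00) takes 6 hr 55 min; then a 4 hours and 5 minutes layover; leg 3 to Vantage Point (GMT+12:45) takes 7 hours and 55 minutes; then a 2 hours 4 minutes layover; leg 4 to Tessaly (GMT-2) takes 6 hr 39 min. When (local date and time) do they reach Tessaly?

5:51 AM on Aug 30

Convert departure to UTC: 4:16 AM + 5:00 = 9:16 AM UTC on Aug 28.
Add 15 hours and 42 minutes leg 1 → 12:58 AM UTC (Aug 29).
Add 3 hours 15 minutes layover in Saltmere → 4:13 AM UTC.
Add 6 hours 55 minutes leg 2 → 11:08 AM UTC.
Add 4 hours and 5 minutes layover in San Teodoro → 3:13 PM UTC.
Add 7 hours 55 minutes leg 3 → 11:08 PM UTC.
Add 2 hours and 4 minutes layover in Vantage Point → 1:12 AM UTC (Aug 30).
Add 6 hours 39 minutes leg 4 → 7:51 AM UTC.
Tessaly is UTC−2:00, so local arrival = 7:51 AM − 2:00 = 5:51 AM on Aug 30.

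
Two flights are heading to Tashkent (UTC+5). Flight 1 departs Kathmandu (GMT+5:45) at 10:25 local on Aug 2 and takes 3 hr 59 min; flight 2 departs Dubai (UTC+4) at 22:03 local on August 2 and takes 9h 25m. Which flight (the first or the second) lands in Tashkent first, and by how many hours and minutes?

Flight 1 in UTC: 10:25 − 5:45 = 04:40 on Aug 2.
+3 hours 59 minutes → arrive 08:39 UTC on Aug 2.
Flight 2 in UTC: 22:03 − 4:00 = 18:03 on Aug 2.
+9 hours 25 minutes → arrive 03:28 UTC on Aug 3.
Flight 1 lands earlier by 18 hours 49 minutes.

the first, by 18 hours 49 minutes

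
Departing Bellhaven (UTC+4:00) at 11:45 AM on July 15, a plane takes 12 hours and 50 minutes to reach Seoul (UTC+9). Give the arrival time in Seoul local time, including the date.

5:35 AM on Jul 16

Convert departure to UTC: 11:45 AM − 4:00 = 7:45 AM UTC on Jul 15.
Add 12 hours and 50 minutes travel time → 8:35 PM UTC.
Seoul is UTC+9:00, so local arrival = 8:35 PM + 9:00 = 5:35 AM on Jul 16.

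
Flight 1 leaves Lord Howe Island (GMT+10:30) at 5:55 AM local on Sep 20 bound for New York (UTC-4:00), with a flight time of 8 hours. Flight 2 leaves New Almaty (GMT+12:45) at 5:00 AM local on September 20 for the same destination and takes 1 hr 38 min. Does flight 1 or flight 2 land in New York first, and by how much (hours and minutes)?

the second, by 9 hours 32 minutes

Flight 1 in UTC: 5:55 AM − 10:30 = 7:25 PM on Sep 19.
+8 hours → arrive 3:25 AM UTC on Sep 20.
Flight 2 in UTC: 5:00 AM − 12:45 = 4:15 PM on Sep 19.
+1 hour 38 minutes → arrive 5:53 PM UTC on Sep 19.
Flight 2 lands earlier by 9 hours 32 minutes.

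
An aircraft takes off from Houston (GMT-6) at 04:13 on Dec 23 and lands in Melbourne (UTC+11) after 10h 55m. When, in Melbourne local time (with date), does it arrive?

08:08 on Dec 24

Convert departure to UTC: 04:13 + 6:00 = 10:13 UTC on Dec 23.
Add 10 hours 55 minutes travel time → 21:08 UTC.
Melbourne is UTC+11:00, so local arrival = 21:08 + 11:00 = 08:08 on Dec 24.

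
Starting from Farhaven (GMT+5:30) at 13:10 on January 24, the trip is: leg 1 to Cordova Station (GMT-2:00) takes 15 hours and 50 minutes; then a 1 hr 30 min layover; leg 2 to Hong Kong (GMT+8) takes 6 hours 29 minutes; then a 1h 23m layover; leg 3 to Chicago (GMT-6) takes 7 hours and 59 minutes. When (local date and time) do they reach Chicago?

Convert departure to UTC: 13:10 − 5:30 = 07:40 UTC on Jan 24.
Add 15 hours and 50 minutes leg 1 → 23:30 UTC.
Add 1 hour and 30 minutes layover in Cordova Station → 01:00 UTC (Jan 25).
Add 6 hours 29 minutes leg 2 → 07:29 UTC.
Add 1 hour 23 minutes layover in Hong Kong → 08:52 UTC.
Add 7 hours and 59 minutes leg 3 → 16:51 UTC.
Chicago is UTC−6:00, so local arrival = 16:51 − 6:00 = 10:51 on Jan 25.

10:51 on January 25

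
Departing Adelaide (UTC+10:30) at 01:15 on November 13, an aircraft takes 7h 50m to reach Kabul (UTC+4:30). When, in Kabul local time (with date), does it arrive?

03:05 on November 13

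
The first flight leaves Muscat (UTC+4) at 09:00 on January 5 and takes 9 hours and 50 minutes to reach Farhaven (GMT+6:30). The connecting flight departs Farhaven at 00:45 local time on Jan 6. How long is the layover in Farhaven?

3 hours 25 minutes

Convert departure to UTC: 09:00 − 4:00 = 05:00 UTC on Jan 5.
Add 9 hours and 50 minutes flight time → 14:50 UTC.
Farhaven is UTC+6:30, so local arrival = 14:50 + 6:30 = 21:20 on Jan 5.
Layover = 00:45 − 21:20 (+1 day) = 3 hours 25 minutes.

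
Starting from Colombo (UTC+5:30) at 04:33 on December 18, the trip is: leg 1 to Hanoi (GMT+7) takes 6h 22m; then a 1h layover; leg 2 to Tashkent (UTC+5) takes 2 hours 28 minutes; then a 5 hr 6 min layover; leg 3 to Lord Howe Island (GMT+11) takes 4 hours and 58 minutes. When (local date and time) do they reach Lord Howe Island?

Convert departure to UTC: 04:33 − 5:30 = 23:03 UTC on Dec 17.
Add 6 hours and 22 minutes leg 1 → 05:25 UTC (Dec 18).
Add 1 hour layover in Hanoi → 06:25 UTC.
Add 2 hours 28 minutes leg 2 → 08:53 UTC.
Add 5 hours 6 minutes layover in Tashkent → 13:59 UTC.
Add 4 hours and 58 minutes leg 3 → 18:57 UTC.
Lord Howe Island is UTC+11:00, so local arrival = 18:57 + 11:00 = 05:57 on Dec 19.

05:57 on December 19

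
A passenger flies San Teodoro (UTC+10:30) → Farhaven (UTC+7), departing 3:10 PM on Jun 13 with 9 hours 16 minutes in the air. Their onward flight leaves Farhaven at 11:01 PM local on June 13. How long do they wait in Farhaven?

2 hours 5 minutes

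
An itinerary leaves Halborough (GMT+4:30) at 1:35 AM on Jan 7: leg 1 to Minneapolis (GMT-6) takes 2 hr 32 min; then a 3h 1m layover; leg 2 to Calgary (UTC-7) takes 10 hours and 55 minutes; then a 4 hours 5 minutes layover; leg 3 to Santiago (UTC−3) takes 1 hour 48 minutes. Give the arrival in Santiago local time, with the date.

4:26 PM on January 7

Convert departure to UTC: 1:35 AM − 4:30 = 9:05 PM UTC on Jan 6.
Add 2 hours and 32 minutes leg 1 → 11:37 PM UTC.
Add 3 hours and 1 minute layover in Minneapolis → 2:38 AM UTC (Jan 7).
Add 10 hours and 55 minutes leg 2 → 1:33 PM UTC.
Add 4 hours 5 minutes layover in Calgary → 5:38 PM UTC.
Add 1 hour and 48 minutes leg 3 → 7:26 PM UTC.
Santiago is UTC−3:00, so local arrival = 7:26 PM − 3:00 = 4:26 PM on Jan 7.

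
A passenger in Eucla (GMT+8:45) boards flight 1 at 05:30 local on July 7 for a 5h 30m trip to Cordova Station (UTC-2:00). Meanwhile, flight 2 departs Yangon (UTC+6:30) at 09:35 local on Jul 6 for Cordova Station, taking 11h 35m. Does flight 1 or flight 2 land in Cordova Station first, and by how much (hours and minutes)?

the second, by 11 hours 35 minutes

Flight 1 in UTC: 05:30 − 8:45 = 20:45 on Jul 6.
+5 hours 30 minutes → arrive 02:15 UTC on Jul 7.
Flight 2 in UTC: 09:35 − 6:30 = 03:05 on Jul 6.
+11 hours 35 minutes → arrive 14:40 UTC on Jul 6.
Flight 2 lands earlier by 11 hours 35 minutes.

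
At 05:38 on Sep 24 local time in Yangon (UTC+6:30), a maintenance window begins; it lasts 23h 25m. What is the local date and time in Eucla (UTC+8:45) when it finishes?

Eucla is 2:15 ahead of Yangon.
After 23 hours and 25 minutes it is 05:03 (Sep 25) in Yangon.
Shift by the zone difference: 05:03 + 2:15 = 07:18 on Sep 25 in Eucla.

07:18 on September 25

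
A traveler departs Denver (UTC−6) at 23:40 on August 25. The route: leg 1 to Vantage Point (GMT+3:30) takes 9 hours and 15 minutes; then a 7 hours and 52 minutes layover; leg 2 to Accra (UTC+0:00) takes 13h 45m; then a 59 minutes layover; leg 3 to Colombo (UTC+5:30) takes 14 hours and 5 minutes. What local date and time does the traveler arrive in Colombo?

Convert departure to UTC: 23:40 + 6:00 = 05:40 UTC on Aug 26.
Add 9 hours and 15 minutes leg 1 → 14:55 UTC.
Add 7 hours and 52 minutes layover in Vantage Point → 22:47 UTC.
Add 13 hours and 45 minutes leg 2 → 12:32 UTC (Aug 27).
Add 59 minutes layover in Accra → 13:31 UTC.
Add 14 hours 5 minutes leg 3 → 03:36 UTC (Aug 28).
Colombo is UTC+5:30, so local arrival = 03:36 + 5:30 = 09:06 on Aug 28.

09:06 on Aug 28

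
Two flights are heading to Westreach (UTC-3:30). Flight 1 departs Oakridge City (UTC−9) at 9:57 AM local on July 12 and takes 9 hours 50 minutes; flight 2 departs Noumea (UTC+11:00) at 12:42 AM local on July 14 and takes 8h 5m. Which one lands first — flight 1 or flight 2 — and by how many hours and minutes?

the first, by 17 hours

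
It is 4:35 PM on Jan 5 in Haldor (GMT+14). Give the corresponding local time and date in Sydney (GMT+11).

1:35 PM on Jan 5

Sydney is 3:00 behind Haldor.
Shift by the zone difference: 4:35 PM − 3:00 = 1:35 PM on Jan 5 in Sydney.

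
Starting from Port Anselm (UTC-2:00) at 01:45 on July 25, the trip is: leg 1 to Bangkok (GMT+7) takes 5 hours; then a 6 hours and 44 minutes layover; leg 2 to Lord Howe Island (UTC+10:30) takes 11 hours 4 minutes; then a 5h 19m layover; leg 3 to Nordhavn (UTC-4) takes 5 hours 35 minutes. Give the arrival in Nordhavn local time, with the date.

Convert departure to UTC: 01:45 + 2:00 = 03:45 UTC on Jul 25.
Add 5 hours leg 1 → 08:45 UTC.
Add 6 hours and 44 minutes layover in Bangkok → 15:29 UTC.
Add 11 hours 4 minutes leg 2 → 02:33 UTC (Jul 26).
Add 5 hours 19 minutes layover in Lord Howe Island → 07:52 UTC.
Add 5 hours and 35 minutes leg 3 → 13:27 UTC.
Nordhavn is UTC−4:00, so local arrival = 13:27 − 4:00 = 09:27 on Jul 26.

09:27 on Jul 26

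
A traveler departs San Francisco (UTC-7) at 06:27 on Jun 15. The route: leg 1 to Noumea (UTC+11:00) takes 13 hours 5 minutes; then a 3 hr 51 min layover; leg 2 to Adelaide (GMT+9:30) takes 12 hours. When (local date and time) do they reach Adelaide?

Convert departure to UTC: 06:27 + 7:00 = 13:27 UTC on Jun 15.
Add 13 hours and 5 minutes leg 1 → 02:32 UTC (Jun 16).
Add 3 hours and 51 minutes layover in Noumea → 06:23 UTC.
Add 12 hours leg 2 → 18:23 UTC.
Adelaide is UTC+9:30, so local arrival = 18:23 + 9:30 = 03:53 on Jun 17.

03:53 on June 17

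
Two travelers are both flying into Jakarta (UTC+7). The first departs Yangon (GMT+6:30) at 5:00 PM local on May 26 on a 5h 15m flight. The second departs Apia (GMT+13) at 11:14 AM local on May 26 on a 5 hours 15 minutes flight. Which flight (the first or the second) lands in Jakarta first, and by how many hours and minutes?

Flight 1 in UTC: 5:00 PM − 6:30 = 10:30 AM on May 26.
+5 hours 15 minutes → arrive 3:45 PM UTC on May 26.
Flight 2 in UTC: 11:14 AM − 13:00 = 10:14 PM on May 25.
+5 hours 15 minutes → arrive 3:29 AM UTC on May 26.
Flight 2 lands earlier by 12 hours 16 minutes.

the second, by 12 hours 16 minutes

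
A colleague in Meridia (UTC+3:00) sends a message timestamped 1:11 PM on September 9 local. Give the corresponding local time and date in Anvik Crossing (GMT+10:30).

8:41 PM on September 9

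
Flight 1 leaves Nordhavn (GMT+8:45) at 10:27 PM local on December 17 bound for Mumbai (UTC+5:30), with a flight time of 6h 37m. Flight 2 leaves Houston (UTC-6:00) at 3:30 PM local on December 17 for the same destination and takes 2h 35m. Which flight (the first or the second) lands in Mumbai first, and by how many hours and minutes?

the first, by 3 hours 46 minutes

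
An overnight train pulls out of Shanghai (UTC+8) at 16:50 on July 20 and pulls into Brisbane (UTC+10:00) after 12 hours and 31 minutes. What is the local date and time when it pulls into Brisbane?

07:21 on July 21

Convert departure to UTC: 16:50 − 8:00 = 08:50 UTC on Jul 20.
Add 12 hours and 31 minutes travel time → 21:21 UTC.
Brisbane is UTC+10:00, so local arrival = 21:21 + 10:00 = 07:21 on Jul 21.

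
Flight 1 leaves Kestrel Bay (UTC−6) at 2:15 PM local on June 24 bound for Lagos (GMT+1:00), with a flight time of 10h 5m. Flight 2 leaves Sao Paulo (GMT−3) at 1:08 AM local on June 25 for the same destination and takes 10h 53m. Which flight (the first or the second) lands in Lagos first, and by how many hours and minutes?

the first, by 8 hours 41 minutes

Flight 1 in UTC: 2:15 PM + 6:00 = 8:15 PM on Jun 24.
+10 hours and 5 minutes → arrive 6:20 AM UTC on Jun 25.
Flight 2 in UTC: 1:08 AM + 3:00 = 4:08 AM on Jun 25.
+10 hours 53 minutes → arrive 3:01 PM UTC on Jun 25.
Flight 1 lands earlier by 8 hours 41 minutes.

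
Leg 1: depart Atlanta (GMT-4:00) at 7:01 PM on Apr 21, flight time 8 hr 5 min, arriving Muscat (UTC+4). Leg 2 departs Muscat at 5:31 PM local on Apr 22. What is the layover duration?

Convert departure to UTC: 7:01 PM + 4:00 = 11:01 PM UTC on Apr 21.
Add 8 hours and 5 minutes flight time → 7:06 AM UTC (Apr 22).
Muscat is UTC+4:00, so local arrival = 7:06 AM + 4:00 = 11:06 AM on Apr 22.
Layover = 5:31 PM − 11:06 AM = 6 hours 25 minutes.

6 hours 25 minutes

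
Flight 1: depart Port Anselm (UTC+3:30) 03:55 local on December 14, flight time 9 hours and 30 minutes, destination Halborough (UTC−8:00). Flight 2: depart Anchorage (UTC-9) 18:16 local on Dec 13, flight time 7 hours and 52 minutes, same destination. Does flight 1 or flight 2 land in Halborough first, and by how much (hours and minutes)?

Flight 1 in UTC: 03:55 − 3:30 = 00:25 on Dec 14.
+9 hours 30 minutes → arrive 09:55 UTC on Dec 14.
Flight 2 in UTC: 18:16 + 9:00 = 03:16 on Dec 14.
+7 hours 52 minutes → arrive 11:08 UTC on Dec 14.
Flight 1 lands earlier by 1 hour 13 minutes.

the first, by 1 hour 13 minutes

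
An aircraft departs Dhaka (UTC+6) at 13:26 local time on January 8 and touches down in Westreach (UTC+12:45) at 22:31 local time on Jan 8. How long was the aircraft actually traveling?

2 hours 20 minutes

Departure in UTC: 13:26 − 6:00 = 07:26 on Jan 8.
Arrival in UTC: 22:31 − 12:45 = 09:46 on Jan 8.
Elapsed = 09:46 − 07:26 = 2 hours 20 minutes.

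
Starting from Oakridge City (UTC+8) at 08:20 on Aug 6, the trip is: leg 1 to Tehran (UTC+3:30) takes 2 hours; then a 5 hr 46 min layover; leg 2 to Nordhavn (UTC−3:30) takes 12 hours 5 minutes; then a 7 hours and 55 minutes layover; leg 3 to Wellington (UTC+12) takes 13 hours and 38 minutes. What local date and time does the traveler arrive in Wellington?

05:44 on August 8

Convert departure to UTC: 08:20 − 8:00 = 00:20 UTC on Aug 6.
Add 2 hours leg 1 → 02:20 UTC.
Add 5 hours 46 minutes layover in Tehran → 08:06 UTC.
Add 12 hours 5 minutes leg 2 → 20:11 UTC.
Add 7 hours and 55 minutes layover in Nordhavn → 04:06 UTC (Aug 7).
Add 13 hours 38 minutes leg 3 → 17:44 UTC.
Wellington is UTC+12:00, so local arrival = 17:44 + 12:00 = 05:44 on Aug 8.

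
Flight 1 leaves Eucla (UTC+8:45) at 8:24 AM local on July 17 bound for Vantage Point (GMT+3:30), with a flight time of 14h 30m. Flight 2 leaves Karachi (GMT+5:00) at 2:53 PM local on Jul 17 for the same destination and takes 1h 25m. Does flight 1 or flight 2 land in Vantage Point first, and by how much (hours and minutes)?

the second, by 2 hours 51 minutes

Flight 1 in UTC: 8:24 AM − 8:45 = 11:39 PM on Jul 16.
+14 hours 30 minutes → arrive 2:09 PM UTC on Jul 17.
Flight 2 in UTC: 2:53 PM − 5:00 = 9:53 AM on Jul 17.
+1 hour and 25 minutes → arrive 11:18 AM UTC on Jul 17.
Flight 2 lands earlier by 2 hours 51 minutes.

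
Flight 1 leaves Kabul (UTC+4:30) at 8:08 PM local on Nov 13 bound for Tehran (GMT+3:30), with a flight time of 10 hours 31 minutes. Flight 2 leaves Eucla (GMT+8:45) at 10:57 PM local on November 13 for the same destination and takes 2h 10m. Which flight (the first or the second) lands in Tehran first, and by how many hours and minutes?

the second, by 9 hours 47 minutes

Flight 1 in UTC: 8:08 PM − 4:30 = 3:38 PM on Nov 13.
+10 hours 31 minutes → arrive 2:09 AM UTC on Nov 14.
Flight 2 in UTC: 10:57 PM − 8:45 = 2:12 PM on Nov 13.
+2 hours and 10 minutes → arrive 4:22 PM UTC on Nov 13.
Flight 2 lands earlier by 9 hours 47 minutes.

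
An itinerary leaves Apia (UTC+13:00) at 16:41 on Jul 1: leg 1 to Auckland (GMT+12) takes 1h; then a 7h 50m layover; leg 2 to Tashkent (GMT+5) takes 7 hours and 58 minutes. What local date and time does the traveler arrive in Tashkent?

01:29 on July 2

Convert departure to UTC: 16:41 − 13:00 = 03:41 UTC on Jul 1.
Add 1 hour leg 1 → 04:41 UTC.
Add 7 hours 50 minutes layover in Auckland → 12:31 UTC.
Add 7 hours 58 minutes leg 2 → 20:29 UTC.
Tashkent is UTC+5:00, so local arrival = 20:29 + 5:00 = 01:29 on Jul 2.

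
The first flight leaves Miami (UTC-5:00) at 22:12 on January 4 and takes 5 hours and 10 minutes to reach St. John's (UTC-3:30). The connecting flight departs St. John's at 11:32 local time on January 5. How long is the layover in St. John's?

6 hours 40 minutes

Convert departure to UTC: 22:12 + 5:00 = 03:12 UTC on Jan 5.
Add 5 hours 10 minutes flight time → 08:22 UTC.
St. John's is UTC−3:30, so local arrival = 08:22 − 3:30 = 04:52 on Jan 5.
Layover = 11:32 − 04:52 = 6 hours 40 minutes.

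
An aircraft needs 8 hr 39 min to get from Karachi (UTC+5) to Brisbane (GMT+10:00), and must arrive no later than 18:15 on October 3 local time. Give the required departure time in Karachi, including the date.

04:36 on October 3

Target arrival in UTC: 18:15 − 10:00 = 08:15 on Oct 3.
Subtract 8 hours 39 minutes → departure 23:36 UTC on Oct 2.
Karachi is UTC+5:00: 23:36 + 5:00 = 04:36 on Oct 3.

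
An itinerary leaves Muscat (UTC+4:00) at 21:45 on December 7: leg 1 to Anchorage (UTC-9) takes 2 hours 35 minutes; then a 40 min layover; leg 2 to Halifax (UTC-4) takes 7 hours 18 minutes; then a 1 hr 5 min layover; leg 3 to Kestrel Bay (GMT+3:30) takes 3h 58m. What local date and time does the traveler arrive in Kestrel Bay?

12:51 on Dec 8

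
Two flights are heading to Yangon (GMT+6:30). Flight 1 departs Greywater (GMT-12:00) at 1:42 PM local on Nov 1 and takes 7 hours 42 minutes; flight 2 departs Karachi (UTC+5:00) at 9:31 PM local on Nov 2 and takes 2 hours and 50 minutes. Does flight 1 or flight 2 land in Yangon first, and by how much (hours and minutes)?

the first, by 9 hours 57 minutes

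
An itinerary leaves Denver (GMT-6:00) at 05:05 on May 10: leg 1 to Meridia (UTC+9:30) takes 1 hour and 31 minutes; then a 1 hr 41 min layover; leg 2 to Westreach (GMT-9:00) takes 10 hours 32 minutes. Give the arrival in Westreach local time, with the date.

Convert departure to UTC: 05:05 + 6:00 = 11:05 UTC on May 10.
Add 1 hour 31 minutes leg 1 → 12:36 UTC.
Add 1 hour 41 minutes layover in Meridia → 14:17 UTC.
Add 10 hours and 32 minutes leg 2 → 00:49 UTC (May 11).
Westreach is UTC−9:00, so local arrival = 00:49 − 9:00 = 15:49 on May 10.

15:49 on May 10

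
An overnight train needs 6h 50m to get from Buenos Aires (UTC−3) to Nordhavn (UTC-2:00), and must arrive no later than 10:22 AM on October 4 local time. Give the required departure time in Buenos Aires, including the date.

Target arrival in UTC: 10:22 AM + 2:00 = 12:22 PM on Oct 4.
Subtract 6 hours 50 minutes → departure 5:32 AM UTC on Oct 4.
Buenos Aires is UTC−3:00: 5:32 AM − 3:00 = 2:32 AM on Oct 4.

2:32 AM on October 4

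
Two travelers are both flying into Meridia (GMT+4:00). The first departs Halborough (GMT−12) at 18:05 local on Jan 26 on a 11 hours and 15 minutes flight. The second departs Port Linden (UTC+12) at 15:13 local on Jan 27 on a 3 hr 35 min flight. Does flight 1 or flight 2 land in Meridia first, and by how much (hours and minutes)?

the second, by 10 hours 32 minutes

Flight 1 in UTC: 18:05 + 12:00 = 06:05 on Jan 27.
+11 hours and 15 minutes → arrive 17:20 UTC on Jan 27.
Flight 2 in UTC: 15:13 − 12:00 = 03:13 on Jan 27.
+3 hours and 35 minutes → arrive 06:48 UTC on Jan 27.
Flight 2 lands earlier by 10 hours 32 minutes.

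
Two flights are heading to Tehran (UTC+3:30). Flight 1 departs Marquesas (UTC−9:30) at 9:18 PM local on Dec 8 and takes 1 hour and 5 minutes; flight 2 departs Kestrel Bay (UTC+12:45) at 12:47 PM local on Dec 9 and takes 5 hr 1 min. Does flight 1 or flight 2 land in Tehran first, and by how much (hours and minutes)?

Flight 1 in UTC: 9:18 PM + 9:30 = 6:48 AM on Dec 9.
+1 hour and 5 minutes → arrive 7:53 AM UTC on Dec 9.
Flight 2 in UTC: 12:47 PM − 12:45 = 12:02 AM on Dec 9.
+5 hours and 1 minute → arrive 5:03 AM UTC on Dec 9.
Flight 2 lands earlier by 2 hours 50 minutes.

the second, by 2 hours 50 minutes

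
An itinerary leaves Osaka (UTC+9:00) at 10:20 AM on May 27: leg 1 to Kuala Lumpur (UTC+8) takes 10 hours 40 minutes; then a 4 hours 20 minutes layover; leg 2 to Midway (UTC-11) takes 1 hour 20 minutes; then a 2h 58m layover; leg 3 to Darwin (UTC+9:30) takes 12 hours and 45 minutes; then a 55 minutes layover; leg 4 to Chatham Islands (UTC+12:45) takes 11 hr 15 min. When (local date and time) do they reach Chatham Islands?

10:18 AM on May 29

Convert departure to UTC: 10:20 AM − 9:00 = 1:20 AM UTC on May 27.
Add 10 hours and 40 minutes leg 1 → 12:00 PM UTC.
Add 4 hours 20 minutes layover in Kuala Lumpur → 4:20 PM UTC.
Add 1 hour and 20 minutes leg 2 → 5:40 PM UTC.
Add 2 hours and 58 minutes layover in Midway → 8:38 PM UTC.
Add 12 hours and 45 minutes leg 3 → 9:23 AM UTC (May 28).
Add 55 minutes layover in Darwin → 10:18 AM UTC.
Add 11 hours 15 minutes leg 4 → 9:33 PM UTC.
Chatham Islands is UTC+12:45, so local arrival = 9:33 PM + 12:45 = 10:18 AM on May 29.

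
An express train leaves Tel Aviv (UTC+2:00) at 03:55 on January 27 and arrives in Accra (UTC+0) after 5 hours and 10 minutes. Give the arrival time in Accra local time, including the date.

07:05 on January 27

Convert departure to UTC: 03:55 − 2:00 = 01:55 UTC on Jan 27.
Add 5 hours 10 minutes travel time → 07:05 UTC.
Accra is UTC+0, so local arrival is the same: 07:05 on Jan 27.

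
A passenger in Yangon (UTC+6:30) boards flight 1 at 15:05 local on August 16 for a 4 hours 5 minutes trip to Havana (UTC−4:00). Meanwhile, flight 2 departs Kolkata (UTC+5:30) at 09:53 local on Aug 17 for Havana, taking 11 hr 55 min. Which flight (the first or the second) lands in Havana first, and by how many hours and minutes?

Flight 1 in UTC: 15:05 − 6:30 = 08:35 on Aug 16.
+4 hours 5 minutes → arrive 12:40 UTC on Aug 16.
Flight 2 in UTC: 09:53 − 5:30 = 04:23 on Aug 17.
+11 hours 55 minutes → arrive 16:18 UTC on Aug 17.
Flight 1 lands earlier by 27 hours 38 minutes.

the first, by 27 hours 38 minutes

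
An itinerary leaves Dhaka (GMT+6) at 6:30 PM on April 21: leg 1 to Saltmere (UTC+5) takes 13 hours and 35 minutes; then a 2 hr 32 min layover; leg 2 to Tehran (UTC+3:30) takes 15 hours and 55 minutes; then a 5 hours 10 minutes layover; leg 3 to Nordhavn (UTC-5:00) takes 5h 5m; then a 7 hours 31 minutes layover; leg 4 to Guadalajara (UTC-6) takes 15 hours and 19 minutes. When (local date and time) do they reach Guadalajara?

Convert departure to UTC: 6:30 PM − 6:00 = 12:30 PM UTC on Apr 21.
Add 13 hours and 35 minutes leg 1 → 2:05 AM UTC (Apr 22).
Add 2 hours 32 minutes layover in Saltmere → 4:37 AM UTC.
Add 15 hours 55 minutes leg 2 → 8:32 PM UTC.
Add 5 hours 10 minutes layover in Tehran → 1:42 AM UTC (Apr 23).
Add 5 hours 5 minutes leg 3 → 6:47 AM UTC.
Add 7 hours 31 minutes layover in Nordhavn → 2:18 PM UTC.
Add 15 hours 19 minutes leg 4 → 5:37 AM UTC (Apr 24).
Guadalajara is UTC−6:00, so local arrival = 5:37 AM − 6:00 = 11:37 PM on Apr 23.

11:37 PM on Apr 23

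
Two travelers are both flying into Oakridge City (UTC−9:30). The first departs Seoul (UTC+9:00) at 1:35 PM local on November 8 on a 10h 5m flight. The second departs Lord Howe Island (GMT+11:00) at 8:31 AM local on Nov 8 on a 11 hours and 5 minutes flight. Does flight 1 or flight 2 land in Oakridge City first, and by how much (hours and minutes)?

the second, by 6 hours 4 minutes

Flight 1 in UTC: 1:35 PM − 9:00 = 4:35 AM on Nov 8.
+10 hours and 5 minutes → arrive 2:40 PM UTC on Nov 8.
Flight 2 in UTC: 8:31 AM − 11:00 = 9:31 PM on Nov 7.
+11 hours and 5 minutes → arrive 8:36 AM UTC on Nov 8.
Flight 2 lands earlier by 6 hours 4 minutes.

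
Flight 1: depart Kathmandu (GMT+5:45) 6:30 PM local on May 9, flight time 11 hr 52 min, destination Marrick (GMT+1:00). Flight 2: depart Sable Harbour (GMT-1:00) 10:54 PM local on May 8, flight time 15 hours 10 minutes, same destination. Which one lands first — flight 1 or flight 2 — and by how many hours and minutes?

Flight 1 in UTC: 6:30 PM − 5:45 = 12:45 PM on May 9.
+11 hours 52 minutes → arrive 12:37 AM UTC on May 10.
Flight 2 in UTC: 10:54 PM + 1:00 = 11:54 PM on May 8.
+15 hours 10 minutes → arrive 3:04 PM UTC on May 9.
Flight 2 lands earlier by 9 hours 33 minutes.

the second, by 9 hours 33 minutes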